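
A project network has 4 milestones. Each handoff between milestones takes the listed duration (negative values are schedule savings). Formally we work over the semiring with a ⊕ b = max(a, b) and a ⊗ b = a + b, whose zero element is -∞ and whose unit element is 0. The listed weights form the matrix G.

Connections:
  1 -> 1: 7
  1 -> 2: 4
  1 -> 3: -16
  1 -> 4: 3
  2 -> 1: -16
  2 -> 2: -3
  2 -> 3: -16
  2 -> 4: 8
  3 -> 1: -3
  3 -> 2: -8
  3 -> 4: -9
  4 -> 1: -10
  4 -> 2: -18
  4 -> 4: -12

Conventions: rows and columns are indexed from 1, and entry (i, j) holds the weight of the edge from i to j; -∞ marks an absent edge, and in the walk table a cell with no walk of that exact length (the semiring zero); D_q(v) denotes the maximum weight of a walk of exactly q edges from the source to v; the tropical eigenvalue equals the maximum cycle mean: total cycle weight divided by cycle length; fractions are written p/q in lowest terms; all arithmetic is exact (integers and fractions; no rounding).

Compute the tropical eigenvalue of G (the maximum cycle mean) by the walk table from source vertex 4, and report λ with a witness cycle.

q=0: [-∞, -∞, -∞, 0]
q=1: [-10, -18, -∞, -12]
q=2: [-3, -6, -26, -7]
q=3: [4, 1, -19, 2]
q=4: [11, 8, -12, 9]
Optimal cycle mean attained by: cycle 1->1, total 7, length 1.
Answer: λ = 7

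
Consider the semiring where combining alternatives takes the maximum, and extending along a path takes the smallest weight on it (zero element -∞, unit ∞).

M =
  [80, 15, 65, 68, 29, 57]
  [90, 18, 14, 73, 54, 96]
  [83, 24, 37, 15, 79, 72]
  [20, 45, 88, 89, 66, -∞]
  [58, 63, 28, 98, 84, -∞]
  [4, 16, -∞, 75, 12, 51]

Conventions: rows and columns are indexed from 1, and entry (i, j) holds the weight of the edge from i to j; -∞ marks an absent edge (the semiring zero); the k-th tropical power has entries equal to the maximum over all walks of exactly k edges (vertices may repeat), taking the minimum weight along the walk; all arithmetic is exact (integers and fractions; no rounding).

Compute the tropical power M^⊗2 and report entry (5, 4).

M^⊗2:
  [80, 45, 68, 68, 66, 65]
  [80, 54, 73, 75, 66, 57]
  [80, 63, 65, 79, 79, 57]
  [83, 63, 88, 89, 79, 72]
  [63, 63, 88, 89, 84, 63]
  [20, 45, 75, 75, 66, 51]
Key observation: the optimum is the walk 5->4->4, with weight 98 min 89 = 89.
Optimal value attained by: walk 5->4->4.
Answer: (M^⊗2)[5][4] = 89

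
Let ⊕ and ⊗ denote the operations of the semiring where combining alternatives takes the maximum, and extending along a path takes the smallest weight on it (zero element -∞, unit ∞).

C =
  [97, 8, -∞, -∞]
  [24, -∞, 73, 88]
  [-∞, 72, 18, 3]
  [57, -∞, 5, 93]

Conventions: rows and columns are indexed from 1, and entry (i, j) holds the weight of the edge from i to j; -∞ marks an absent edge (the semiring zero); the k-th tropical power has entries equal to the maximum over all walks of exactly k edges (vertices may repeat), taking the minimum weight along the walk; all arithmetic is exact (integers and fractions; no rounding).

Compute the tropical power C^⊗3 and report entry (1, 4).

C^⊗2:
  [97, 8, 8, 8]
  [57, 72, 18, 88]
  [24, 18, 72, 72]
  [57, 8, 5, 93]
C^⊗3:
  [97, 8, 8, 8]
  [57, 18, 72, 88]
  [57, 72, 18, 72]
  [57, 8, 8, 93]
Key observation: the optimum is the walk 1->1->2->4, with weight 97 min 8 min 88 = 8.
Optimal value attained by: walk 1->1->2->4.
Answer: (C^⊗3)[1][4] = 8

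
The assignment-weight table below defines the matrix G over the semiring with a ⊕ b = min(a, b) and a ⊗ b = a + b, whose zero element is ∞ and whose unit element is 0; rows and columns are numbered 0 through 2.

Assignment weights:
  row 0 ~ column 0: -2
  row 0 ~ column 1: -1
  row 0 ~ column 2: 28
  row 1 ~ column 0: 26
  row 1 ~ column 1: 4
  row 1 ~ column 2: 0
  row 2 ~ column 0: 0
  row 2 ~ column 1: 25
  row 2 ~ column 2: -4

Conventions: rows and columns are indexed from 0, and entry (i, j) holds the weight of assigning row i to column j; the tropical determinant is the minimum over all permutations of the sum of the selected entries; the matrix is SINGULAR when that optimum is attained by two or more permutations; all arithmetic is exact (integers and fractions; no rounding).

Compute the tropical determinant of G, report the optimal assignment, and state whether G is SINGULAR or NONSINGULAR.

σ = (0, 1, 2): (-2) + 4 + (-4) = -2
σ = (0, 2, 1): (-2) + 0 + 25 = 23
σ = (1, 0, 2): (-1) + 26 + (-4) = 21
σ = (1, 2, 0): (-1) + 0 + 0 = -1
σ = (2, 0, 1): 28 + 26 + 25 = 79
σ = (2, 1, 0): 28 + 4 + 0 = 32
Optimal value attained by: σ = (0, 1, 2).
Answer: det⊕(G) = -2; verdict: NONSINGULAR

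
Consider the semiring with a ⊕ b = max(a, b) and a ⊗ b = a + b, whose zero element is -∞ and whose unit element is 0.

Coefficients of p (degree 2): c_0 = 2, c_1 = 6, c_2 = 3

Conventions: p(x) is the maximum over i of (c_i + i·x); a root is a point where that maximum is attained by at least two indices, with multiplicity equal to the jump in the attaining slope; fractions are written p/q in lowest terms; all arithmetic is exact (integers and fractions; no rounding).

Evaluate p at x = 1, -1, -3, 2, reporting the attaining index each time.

p(1) = max(2+0·1=2, 6+1·1=7, 3+2·1=5) = 7 (attained by i=1)
p(-1) = max(2+0·(-1)=2, 6+1·(-1)=5, 3+2·(-1)=1) = 5 (attained by i=1)
p(-3) = max(2+0·(-3)=2, 6+1·(-3)=3, 3+2·(-3)=-3) = 3 (attained by i=1)
p(2) = max(2+0·2=2, 6+1·2=8, 3+2·2=7) = 8 (attained by i=1)
Answer: p(1) = 7; p(-1) = 5; p(-3) = 3; p(2) = 8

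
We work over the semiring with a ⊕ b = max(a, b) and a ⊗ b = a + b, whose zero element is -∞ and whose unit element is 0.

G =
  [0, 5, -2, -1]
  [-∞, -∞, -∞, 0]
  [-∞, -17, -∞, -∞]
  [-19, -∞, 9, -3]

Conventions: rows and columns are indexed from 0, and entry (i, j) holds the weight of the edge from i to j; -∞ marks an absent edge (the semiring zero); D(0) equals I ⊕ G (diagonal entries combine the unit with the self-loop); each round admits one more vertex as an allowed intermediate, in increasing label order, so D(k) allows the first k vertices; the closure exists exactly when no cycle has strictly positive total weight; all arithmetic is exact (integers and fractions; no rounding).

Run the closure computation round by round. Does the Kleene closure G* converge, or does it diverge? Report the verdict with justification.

D(0):
  [0, 5, -2, -1]
  [-∞, 0, -∞, 0]
  [-∞, -17, 0, -∞]
  [-19, -∞, 9, 0]
D(1):
  [0, 5, -2, -1]
  [-∞, 0, -∞, 0]
  [-∞, -17, 0, -∞]
  [-19, -14, 9, 0]
D(2):
  [0, 5, -2, 5]
  [-∞, 0, -∞, 0]
  [-∞, -17, 0, -17]
  [-19, -14, 9, 0]
D(3):
  [0, 5, -2, 5]
  [-∞, 0, -∞, 0]
  [-∞, -17, 0, -17]
  [-19, -8, 9, 0]
D(4):
  [0, 5, 14, 5]
  [-19, 0, 9, 0]
  [-36, -17, 0, -17]
  [-19, -8, 9, 0]
Key observation: every diagonal entry stays at the unit through all rounds, so no improving cycle exists.
Answer: CONVERGES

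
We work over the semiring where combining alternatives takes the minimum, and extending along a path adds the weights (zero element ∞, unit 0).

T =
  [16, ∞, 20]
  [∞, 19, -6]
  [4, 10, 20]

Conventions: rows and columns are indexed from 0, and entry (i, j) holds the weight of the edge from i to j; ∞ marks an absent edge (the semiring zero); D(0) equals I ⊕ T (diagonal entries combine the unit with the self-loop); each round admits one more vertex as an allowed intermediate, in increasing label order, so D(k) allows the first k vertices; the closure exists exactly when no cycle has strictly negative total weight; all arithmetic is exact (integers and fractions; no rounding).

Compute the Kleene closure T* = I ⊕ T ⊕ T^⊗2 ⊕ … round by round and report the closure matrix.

D(0):
  [0, ∞, 20]
  [∞, 0, -6]
  [4, 10, 0]
D(1):
  [0, ∞, 20]
  [∞, 0, -6]
  [4, 10, 0]
D(2):
  [0, ∞, 20]
  [∞, 0, -6]
  [4, 10, 0]
D(3):
  [0, 30, 20]
  [-2, 0, -6]
  [4, 10, 0]
Answer: T* = [[0, 30, 20], [-2, 0, -6], [4, 10, 0]]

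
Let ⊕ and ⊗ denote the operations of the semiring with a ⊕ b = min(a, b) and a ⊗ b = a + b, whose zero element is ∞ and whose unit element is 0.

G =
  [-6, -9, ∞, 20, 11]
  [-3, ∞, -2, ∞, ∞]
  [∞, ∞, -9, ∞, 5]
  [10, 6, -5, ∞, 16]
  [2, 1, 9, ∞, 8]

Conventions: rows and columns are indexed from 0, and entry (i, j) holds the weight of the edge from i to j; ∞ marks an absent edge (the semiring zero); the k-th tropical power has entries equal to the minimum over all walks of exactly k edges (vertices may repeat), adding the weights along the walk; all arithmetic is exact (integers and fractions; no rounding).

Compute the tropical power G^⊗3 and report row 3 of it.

G^⊗2:
  [-12, -15, -11, 14, 5]
  [-9, -12, -11, 17, 3]
  [7, 6, -18, ∞, -4]
  [3, 1, -14, 30, 0]
  [-4, -7, -1, 22, 13]
G^⊗3:
  [-18, -21, -20, 8, -6]
  [-15, -18, -20, 11, -6]
  [-2, -3, -27, 27, -13]
  [-3, -6, -23, 23, -9]
  [-10, -13, -10, 16, 4]
Answer: row 3 of G^⊗3 = [-3, -6, -23, 23, -9]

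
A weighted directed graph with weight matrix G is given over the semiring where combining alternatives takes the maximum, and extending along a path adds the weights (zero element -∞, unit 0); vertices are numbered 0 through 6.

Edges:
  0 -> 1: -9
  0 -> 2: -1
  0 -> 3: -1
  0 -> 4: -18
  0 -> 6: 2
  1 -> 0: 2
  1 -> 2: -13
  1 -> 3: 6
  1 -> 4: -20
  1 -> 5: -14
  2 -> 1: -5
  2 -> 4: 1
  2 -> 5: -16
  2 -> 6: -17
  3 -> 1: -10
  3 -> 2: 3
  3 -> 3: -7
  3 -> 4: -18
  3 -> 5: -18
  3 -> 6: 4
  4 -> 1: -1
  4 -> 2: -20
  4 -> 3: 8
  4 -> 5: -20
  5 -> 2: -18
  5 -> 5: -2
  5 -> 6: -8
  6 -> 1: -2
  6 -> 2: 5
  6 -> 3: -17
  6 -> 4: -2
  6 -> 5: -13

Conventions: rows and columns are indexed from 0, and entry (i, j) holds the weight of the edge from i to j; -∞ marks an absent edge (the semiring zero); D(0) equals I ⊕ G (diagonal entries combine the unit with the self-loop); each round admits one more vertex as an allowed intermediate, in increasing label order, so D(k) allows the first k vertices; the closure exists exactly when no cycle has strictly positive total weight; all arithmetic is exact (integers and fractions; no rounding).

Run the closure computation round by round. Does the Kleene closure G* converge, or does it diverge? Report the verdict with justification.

D(0):
  [0, -9, -1, -1, -18, -∞, 2]
  [2, 0, -13, 6, -20, -14, -∞]
  [-∞, -5, 0, -∞, 1, -16, -17]
  [-∞, -10, 3, 0, -18, -18, 4]
  [-∞, -1, -20, 8, 0, -20, -∞]
  [-∞, -∞, -18, -∞, -∞, 0, -8]
  [-∞, -2, 5, -17, -2, -13, 0]
D(1):
  [0, -9, -1, -1, -18, -∞, 2]
  [2, 0, 1, 6, -16, -14, 4]
  [-∞, -5, 0, -∞, 1, -16, -17]
  [-∞, -10, 3, 0, -18, -18, 4]
  [-∞, -1, -20, 8, 0, -20, -∞]
  [-∞, -∞, -18, -∞, -∞, 0, -8]
  [-∞, -2, 5, -17, -2, -13, 0]
Detection: at round 2, diagonal entry (6, 6) turns strictly positive.
Key observation: the cycle 6->1->0->6 has total weight (-2) + 2 + 2, which is strictly positive.
Answer: DIVERGES — positive cycle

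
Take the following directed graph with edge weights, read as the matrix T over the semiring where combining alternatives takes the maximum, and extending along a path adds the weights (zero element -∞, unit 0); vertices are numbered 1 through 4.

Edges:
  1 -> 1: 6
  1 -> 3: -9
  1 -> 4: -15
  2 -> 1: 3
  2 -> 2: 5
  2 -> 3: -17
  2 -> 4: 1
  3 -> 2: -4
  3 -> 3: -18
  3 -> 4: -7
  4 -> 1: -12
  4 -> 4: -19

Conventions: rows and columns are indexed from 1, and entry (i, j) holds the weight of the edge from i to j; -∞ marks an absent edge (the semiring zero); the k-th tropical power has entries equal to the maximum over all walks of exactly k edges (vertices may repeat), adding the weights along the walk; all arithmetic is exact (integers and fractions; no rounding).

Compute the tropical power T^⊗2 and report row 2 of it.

T^⊗2:
  [12, -13, -3, -9]
  [9, 10, -6, 6]
  [-1, 1, -21, -3]
  [-6, -∞, -21, -27]
Answer: row 2 of T^⊗2 = [9, 10, -6, 6]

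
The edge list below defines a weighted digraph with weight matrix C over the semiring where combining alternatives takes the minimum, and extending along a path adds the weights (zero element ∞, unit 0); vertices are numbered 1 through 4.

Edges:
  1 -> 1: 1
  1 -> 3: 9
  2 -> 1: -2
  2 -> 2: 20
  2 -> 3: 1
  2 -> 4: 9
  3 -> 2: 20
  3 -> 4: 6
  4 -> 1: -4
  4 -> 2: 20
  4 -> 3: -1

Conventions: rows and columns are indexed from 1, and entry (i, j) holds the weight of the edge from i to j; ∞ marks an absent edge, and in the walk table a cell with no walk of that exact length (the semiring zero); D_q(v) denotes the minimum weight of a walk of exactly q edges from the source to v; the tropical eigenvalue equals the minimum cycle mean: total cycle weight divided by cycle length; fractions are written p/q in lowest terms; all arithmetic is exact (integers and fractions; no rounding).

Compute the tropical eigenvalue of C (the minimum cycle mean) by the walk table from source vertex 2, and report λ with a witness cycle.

q=0: [∞, 0, ∞, ∞]
q=1: [-2, 20, 1, 9]
q=2: [-1, 21, 7, 7]
q=3: [0, 27, 6, 13]
q=4: [1, 26, 9, 12]
Optimal cycle mean attained by: cycle 1->1, total 1, length 1.
Answer: λ = 1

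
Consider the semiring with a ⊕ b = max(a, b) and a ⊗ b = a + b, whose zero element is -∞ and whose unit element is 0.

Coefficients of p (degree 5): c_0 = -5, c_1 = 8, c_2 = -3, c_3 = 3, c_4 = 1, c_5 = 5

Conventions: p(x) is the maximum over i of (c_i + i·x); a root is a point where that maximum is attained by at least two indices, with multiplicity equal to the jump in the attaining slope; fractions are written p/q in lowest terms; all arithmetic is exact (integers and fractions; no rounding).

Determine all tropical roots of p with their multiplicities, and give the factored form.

hull edge (i=0, c=-5) to (i=1, c=8): slope 13, span 1
hull edge (i=1, c=8) to (i=5, c=5): slope -3/4, span 4
Factored form: p(x) = 5 ⊗ (x ⊕ (-13)) ⊗ (x ⊕ 3/4) ⊗ (x ⊕ 3/4) ⊗ (x ⊕ 3/4) ⊗ (x ⊕ 3/4)
Answer: roots = -13 (mult 1), 3/4 (mult 4)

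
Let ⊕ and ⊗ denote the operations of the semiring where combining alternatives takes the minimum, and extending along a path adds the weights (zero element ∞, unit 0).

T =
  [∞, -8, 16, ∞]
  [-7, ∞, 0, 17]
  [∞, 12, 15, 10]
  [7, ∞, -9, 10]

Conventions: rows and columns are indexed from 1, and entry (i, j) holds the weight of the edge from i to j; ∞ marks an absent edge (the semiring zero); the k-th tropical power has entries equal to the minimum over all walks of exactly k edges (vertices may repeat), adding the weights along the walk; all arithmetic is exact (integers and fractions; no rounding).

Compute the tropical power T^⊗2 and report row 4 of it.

T^⊗2:
  [-15, 28, -8, 9]
  [24, -15, 8, 10]
  [5, 27, 1, 20]
  [17, -1, 1, 1]
Answer: row 4 of T^⊗2 = [17, -1, 1, 1]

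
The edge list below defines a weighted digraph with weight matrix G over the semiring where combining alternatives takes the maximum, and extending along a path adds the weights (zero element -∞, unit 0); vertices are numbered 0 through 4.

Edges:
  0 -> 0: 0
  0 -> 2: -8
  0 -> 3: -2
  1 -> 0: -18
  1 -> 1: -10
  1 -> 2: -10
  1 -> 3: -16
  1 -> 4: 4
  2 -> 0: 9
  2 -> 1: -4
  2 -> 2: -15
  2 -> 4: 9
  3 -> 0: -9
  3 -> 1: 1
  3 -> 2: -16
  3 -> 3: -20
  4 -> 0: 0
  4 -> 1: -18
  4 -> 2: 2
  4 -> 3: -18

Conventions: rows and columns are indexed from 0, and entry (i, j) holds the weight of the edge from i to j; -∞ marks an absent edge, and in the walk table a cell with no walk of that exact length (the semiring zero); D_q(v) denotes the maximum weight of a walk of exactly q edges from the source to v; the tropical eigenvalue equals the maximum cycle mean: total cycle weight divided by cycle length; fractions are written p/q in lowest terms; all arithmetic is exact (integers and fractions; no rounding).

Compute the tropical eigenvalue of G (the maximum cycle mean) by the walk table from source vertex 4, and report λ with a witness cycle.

q=0: [-∞, -∞, -∞, -∞, 0]
q=1: [0, -18, 2, -18, -∞]
q=2: [11, -2, -8, -2, 11]
q=3: [11, -1, 13, 9, 2]
q=4: [22, 10, 4, 9, 22]
q=5: [22, 10, 24, 20, 14]
Optimal cycle mean attained by: cycle 2->4->2, total 9 + 2, length 2.
Answer: λ = 11/2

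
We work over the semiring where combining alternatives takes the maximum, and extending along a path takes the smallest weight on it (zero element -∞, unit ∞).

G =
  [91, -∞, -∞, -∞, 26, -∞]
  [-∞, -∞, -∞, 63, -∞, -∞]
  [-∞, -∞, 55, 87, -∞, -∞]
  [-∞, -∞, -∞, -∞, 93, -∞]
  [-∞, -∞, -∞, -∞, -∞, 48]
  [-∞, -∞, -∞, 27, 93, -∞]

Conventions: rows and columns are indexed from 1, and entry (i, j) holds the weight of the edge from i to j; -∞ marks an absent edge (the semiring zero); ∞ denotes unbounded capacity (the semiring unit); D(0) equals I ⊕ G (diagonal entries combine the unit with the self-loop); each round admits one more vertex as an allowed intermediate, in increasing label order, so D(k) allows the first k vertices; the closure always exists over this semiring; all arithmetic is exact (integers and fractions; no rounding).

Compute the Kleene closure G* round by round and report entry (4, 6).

D(0):
  [∞, -∞, -∞, -∞, 26, -∞]
  [-∞, ∞, -∞, 63, -∞, -∞]
  [-∞, -∞, ∞, 87, -∞, -∞]
  [-∞, -∞, -∞, ∞, 93, -∞]
  [-∞, -∞, -∞, -∞, ∞, 48]
  [-∞, -∞, -∞, 27, 93, ∞]
D(1):
  [∞, -∞, -∞, -∞, 26, -∞]
  [-∞, ∞, -∞, 63, -∞, -∞]
  [-∞, -∞, ∞, 87, -∞, -∞]
  [-∞, -∞, -∞, ∞, 93, -∞]
  [-∞, -∞, -∞, -∞, ∞, 48]
  [-∞, -∞, -∞, 27, 93, ∞]
D(2):
  [∞, -∞, -∞, -∞, 26, -∞]
  [-∞, ∞, -∞, 63, -∞, -∞]
  [-∞, -∞, ∞, 87, -∞, -∞]
  [-∞, -∞, -∞, ∞, 93, -∞]
  [-∞, -∞, -∞, -∞, ∞, 48]
  [-∞, -∞, -∞, 27, 93, ∞]
D(3):
  [∞, -∞, -∞, -∞, 26, -∞]
  [-∞, ∞, -∞, 63, -∞, -∞]
  [-∞, -∞, ∞, 87, -∞, -∞]
  [-∞, -∞, -∞, ∞, 93, -∞]
  [-∞, -∞, -∞, -∞, ∞, 48]
  [-∞, -∞, -∞, 27, 93, ∞]
D(4):
  [∞, -∞, -∞, -∞, 26, -∞]
  [-∞, ∞, -∞, 63, 63, -∞]
  [-∞, -∞, ∞, 87, 87, -∞]
  [-∞, -∞, -∞, ∞, 93, -∞]
  [-∞, -∞, -∞, -∞, ∞, 48]
  [-∞, -∞, -∞, 27, 93, ∞]
D(5):
  [∞, -∞, -∞, -∞, 26, 26]
  [-∞, ∞, -∞, 63, 63, 48]
  [-∞, -∞, ∞, 87, 87, 48]
  [-∞, -∞, -∞, ∞, 93, 48]
  [-∞, -∞, -∞, -∞, ∞, 48]
  [-∞, -∞, -∞, 27, 93, ∞]
D(6):
  [∞, -∞, -∞, 26, 26, 26]
  [-∞, ∞, -∞, 63, 63, 48]
  [-∞, -∞, ∞, 87, 87, 48]
  [-∞, -∞, -∞, ∞, 93, 48]
  [-∞, -∞, -∞, 27, ∞, 48]
  [-∞, -∞, -∞, 27, 93, ∞]
Answer: G*[4][6] = 48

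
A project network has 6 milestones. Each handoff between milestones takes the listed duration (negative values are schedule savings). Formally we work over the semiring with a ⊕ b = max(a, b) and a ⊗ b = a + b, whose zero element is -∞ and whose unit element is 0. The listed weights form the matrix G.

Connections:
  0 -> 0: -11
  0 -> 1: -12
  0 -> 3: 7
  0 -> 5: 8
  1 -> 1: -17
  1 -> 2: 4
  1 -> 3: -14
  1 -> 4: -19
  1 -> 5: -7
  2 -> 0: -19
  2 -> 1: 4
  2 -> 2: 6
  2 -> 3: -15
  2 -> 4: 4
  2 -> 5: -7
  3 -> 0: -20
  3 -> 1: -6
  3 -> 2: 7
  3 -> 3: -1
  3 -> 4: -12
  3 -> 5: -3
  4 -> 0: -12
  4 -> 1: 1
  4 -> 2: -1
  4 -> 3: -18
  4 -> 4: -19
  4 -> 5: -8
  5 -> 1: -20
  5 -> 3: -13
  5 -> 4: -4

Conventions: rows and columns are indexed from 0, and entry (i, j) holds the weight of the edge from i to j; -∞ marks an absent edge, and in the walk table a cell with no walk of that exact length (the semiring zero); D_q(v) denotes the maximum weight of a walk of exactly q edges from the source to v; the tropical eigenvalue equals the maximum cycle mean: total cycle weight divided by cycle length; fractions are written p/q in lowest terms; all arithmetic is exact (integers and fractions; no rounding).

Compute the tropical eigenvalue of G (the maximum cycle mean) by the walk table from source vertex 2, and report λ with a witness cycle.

q=0: [-∞, -∞, 0, -∞, -∞, -∞]
q=1: [-19, 4, 6, -15, 4, -7]
q=2: [-8, 10, 12, -9, 10, -1]
q=3: [-2, 16, 18, -1, 16, 5]
q=4: [4, 22, 24, 5, 22, 11]
q=5: [10, 28, 30, 11, 28, 17]
q=6: [16, 34, 36, 17, 34, 23]
Optimal cycle mean attained by: cycle 2->2, total 6, length 1.
Answer: λ = 6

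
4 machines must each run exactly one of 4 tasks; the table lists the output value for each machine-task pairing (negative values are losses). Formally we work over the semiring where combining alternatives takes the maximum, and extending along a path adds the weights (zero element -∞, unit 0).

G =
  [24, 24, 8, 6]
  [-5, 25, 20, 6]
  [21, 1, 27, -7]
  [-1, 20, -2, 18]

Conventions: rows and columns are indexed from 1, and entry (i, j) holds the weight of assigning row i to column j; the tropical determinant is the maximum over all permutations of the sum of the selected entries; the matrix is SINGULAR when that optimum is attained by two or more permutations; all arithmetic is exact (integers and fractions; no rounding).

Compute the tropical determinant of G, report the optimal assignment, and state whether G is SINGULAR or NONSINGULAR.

σ = (1, 2, 3, 4): 24 + 25 + 27 + 18 = 94
σ = (1, 2, 4, 3): 24 + 25 + (-7) + (-2) = 40
σ = (1, 3, 2, 4): 24 + 20 + 1 + 18 = 63
σ = (1, 3, 4, 2): 24 + 20 + (-7) + 20 = 57
σ = (1, 4, 2, 3): 24 + 6 + 1 + (-2) = 29
σ = (1, 4, 3, 2): 24 + 6 + 27 + 20 = 77
σ = (2, 1, 3, 4): 24 + (-5) + 27 + 18 = 64
σ = (2, 1, 4, 3): 24 + (-5) + (-7) + (-2) = 10
σ = (2, 3, 1, 4): 24 + 20 + 21 + 18 = 83
σ = (2, 3, 4, 1): 24 + 20 + (-7) + (-1) = 36
σ = (2, 4, 1, 3): 24 + 6 + 21 + (-2) = 49
σ = (2, 4, 3, 1): 24 + 6 + 27 + (-1) = 56
σ = (3, 1, 2, 4): 8 + (-5) + 1 + 18 = 22
σ = (3, 1, 4, 2): 8 + (-5) + (-7) + 20 = 16
σ = (3, 2, 1, 4): 8 + 25 + 21 + 18 = 72
σ = (3, 2, 4, 1): 8 + 25 + (-7) + (-1) = 25
σ = (3, 4, 1, 2): 8 + 6 + 21 + 20 = 55
σ = (3, 4, 2, 1): 8 + 6 + 1 + (-1) = 14
σ = (4, 1, 2, 3): 6 + (-5) + 1 + (-2) = 0
σ = (4, 1, 3, 2): 6 + (-5) + 27 + 20 = 48
σ = (4, 2, 1, 3): 6 + 25 + 21 + (-2) = 50
σ = (4, 2, 3, 1): 6 + 25 + 27 + (-1) = 57
σ = (4, 3, 1, 2): 6 + 20 + 21 + 20 = 67
σ = (4, 3, 2, 1): 6 + 20 + 1 + (-1) = 26
Optimal value attained by: σ = (1, 2, 3, 4).
Answer: det⊕(G) = 94; verdict: NONSINGULAR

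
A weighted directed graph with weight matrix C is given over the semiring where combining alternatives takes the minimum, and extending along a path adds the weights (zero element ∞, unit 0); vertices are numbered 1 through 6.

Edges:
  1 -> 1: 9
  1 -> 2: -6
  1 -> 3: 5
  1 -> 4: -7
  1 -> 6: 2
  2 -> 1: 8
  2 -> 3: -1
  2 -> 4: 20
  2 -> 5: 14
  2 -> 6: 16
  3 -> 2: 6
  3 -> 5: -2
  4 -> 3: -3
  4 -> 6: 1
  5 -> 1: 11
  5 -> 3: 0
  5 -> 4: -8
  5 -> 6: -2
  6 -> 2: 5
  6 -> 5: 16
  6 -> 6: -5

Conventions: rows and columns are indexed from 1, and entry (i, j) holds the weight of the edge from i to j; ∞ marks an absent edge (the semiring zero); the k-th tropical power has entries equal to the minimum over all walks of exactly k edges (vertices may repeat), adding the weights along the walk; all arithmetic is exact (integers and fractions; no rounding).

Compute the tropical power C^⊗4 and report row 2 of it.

C^⊗2:
  [2, 3, -10, 2, 3, -6]
  [17, 2, 13, 1, -3, 10]
  [9, ∞, -2, -10, 20, -4]
  [∞, 3, ∞, ∞, -5, -4]
  [20, 3, -11, 4, -2, -7]
  [13, 0, 4, 8, 11, -10]
C^⊗3:
  [11, -4, -1, -5, -12, -11]
  [8, 11, -3, -11, 11, -5]
  [18, 1, -13, 2, -4, -9]
  [6, 1, -5, -13, 12, -9]
  [9, -5, -2, -10, -13, -12]
  [8, -5, -1, 3, 2, -15]
C^⊗4:
  [-1, -6, -12, -20, -3, -16]
  [17, 0, -14, 1, -5, -10]
  [7, -7, -4, -12, -15, -14]
  [9, -4, -16, -1, -7, -14]
  [-2, -7, -13, -21, -4, -17]
  [3, -10, -6, -6, -3, -20]
Answer: row 2 of C^⊗4 = [17, 0, -14, 1, -5, -10]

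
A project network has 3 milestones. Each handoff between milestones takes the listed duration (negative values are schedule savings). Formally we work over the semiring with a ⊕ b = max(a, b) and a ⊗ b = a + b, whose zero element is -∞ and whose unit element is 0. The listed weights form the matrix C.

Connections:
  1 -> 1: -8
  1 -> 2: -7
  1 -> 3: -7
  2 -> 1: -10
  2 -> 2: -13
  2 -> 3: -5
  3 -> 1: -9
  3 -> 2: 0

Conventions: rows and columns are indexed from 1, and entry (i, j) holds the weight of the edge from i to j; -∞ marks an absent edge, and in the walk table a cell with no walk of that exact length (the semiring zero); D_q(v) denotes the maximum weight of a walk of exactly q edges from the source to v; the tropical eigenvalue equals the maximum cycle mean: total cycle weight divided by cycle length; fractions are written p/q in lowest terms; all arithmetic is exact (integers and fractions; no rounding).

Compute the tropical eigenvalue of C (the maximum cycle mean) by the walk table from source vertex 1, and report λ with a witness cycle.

q=0: [0, -∞, -∞]
q=1: [-8, -7, -7]
q=2: [-16, -7, -12]
q=3: [-17, -12, -12]
Optimal cycle mean attained by: cycle 2->3->2, total (-5) + 0, length 2.
Answer: λ = -5/2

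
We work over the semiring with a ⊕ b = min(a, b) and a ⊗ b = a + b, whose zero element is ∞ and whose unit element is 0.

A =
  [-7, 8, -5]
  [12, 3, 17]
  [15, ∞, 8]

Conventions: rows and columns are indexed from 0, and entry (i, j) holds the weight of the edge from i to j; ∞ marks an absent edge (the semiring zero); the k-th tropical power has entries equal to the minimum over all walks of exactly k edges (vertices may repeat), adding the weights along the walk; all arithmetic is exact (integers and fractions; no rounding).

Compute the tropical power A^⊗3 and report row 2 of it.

A^⊗2:
  [-14, 1, -12]
  [5, 6, 7]
  [8, 23, 10]
A^⊗3:
  [-21, -6, -19]
  [-2, 9, 0]
  [1, 16, 3]
Answer: row 2 of A^⊗3 = [1, 16, 3]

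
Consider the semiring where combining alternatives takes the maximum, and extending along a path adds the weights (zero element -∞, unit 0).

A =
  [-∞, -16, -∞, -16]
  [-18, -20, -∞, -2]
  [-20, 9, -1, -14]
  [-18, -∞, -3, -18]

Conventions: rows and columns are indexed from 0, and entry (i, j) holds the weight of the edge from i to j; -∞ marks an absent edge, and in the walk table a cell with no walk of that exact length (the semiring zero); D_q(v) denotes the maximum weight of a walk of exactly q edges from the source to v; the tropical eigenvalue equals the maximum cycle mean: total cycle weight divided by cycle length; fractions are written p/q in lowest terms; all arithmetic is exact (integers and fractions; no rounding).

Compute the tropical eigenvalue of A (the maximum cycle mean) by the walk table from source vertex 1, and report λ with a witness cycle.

q=0: [-∞, 0, -∞, -∞]
q=1: [-18, -20, -∞, -2]
q=2: [-20, -34, -5, -20]
q=3: [-25, 4, -6, -19]
q=4: [-14, 3, -7, 2]
Optimal cycle mean attained by: cycle 1->3->2->1, total (-2) + (-3) + 9, length 3.
Answer: λ = 4/3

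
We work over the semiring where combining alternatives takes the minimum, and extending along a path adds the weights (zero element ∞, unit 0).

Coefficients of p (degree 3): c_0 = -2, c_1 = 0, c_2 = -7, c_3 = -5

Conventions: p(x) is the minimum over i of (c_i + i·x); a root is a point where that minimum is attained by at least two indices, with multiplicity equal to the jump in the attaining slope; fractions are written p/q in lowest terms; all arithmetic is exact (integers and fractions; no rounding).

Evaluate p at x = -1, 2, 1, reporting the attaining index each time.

p(-1) = min(-2+0·(-1)=-2, 0+1·(-1)=-1, -7+2·(-1)=-9, -5+3·(-1)=-8) = -9 (attained by i=2)
p(2) = min(-2+0·2=-2, 0+1·2=2, -7+2·2=-3, -5+3·2=1) = -3 (attained by i=2)
p(1) = min(-2+0·1=-2, 0+1·1=1, -7+2·1=-5, -5+3·1=-2) = -5 (attained by i=2)
Answer: p(-1) = -9; p(2) = -3; p(1) = -5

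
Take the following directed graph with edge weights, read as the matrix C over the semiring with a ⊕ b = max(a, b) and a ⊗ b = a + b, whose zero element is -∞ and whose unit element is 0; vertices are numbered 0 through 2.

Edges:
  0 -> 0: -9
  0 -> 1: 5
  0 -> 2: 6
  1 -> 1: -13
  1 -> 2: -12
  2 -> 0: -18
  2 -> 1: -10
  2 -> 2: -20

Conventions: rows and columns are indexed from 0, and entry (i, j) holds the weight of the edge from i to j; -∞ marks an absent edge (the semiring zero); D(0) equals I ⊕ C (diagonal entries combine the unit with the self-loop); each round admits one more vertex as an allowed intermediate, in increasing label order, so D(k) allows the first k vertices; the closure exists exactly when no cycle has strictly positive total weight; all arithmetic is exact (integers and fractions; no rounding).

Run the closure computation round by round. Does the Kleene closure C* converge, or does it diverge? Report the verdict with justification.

D(0):
  [0, 5, 6]
  [-∞, 0, -12]
  [-18, -10, 0]
D(1):
  [0, 5, 6]
  [-∞, 0, -12]
  [-18, -10, 0]
D(2):
  [0, 5, 6]
  [-∞, 0, -12]
  [-18, -10, 0]
D(3):
  [0, 5, 6]
  [-30, 0, -12]
  [-18, -10, 0]
Key observation: every diagonal entry stays at the unit through all rounds, so no improving cycle exists.
Answer: CONVERGES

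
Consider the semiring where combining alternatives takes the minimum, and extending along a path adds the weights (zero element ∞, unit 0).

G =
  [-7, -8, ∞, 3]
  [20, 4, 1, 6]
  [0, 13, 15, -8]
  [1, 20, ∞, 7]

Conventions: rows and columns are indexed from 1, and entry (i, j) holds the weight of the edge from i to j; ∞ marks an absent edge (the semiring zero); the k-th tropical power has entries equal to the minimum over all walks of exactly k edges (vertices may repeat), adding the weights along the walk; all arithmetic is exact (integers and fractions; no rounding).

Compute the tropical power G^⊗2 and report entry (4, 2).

G^⊗2:
  [-14, -15, -7, -4]
  [1, 8, 5, -7]
  [-7, -8, 14, -1]
  [-6, -7, 21, 4]
Key observation: the optimum is the walk 4->1->2, with weight 1 + (-8) = -7.
Optimal value attained by: walk 4->1->2.
Answer: (G^⊗2)[4][2] = -7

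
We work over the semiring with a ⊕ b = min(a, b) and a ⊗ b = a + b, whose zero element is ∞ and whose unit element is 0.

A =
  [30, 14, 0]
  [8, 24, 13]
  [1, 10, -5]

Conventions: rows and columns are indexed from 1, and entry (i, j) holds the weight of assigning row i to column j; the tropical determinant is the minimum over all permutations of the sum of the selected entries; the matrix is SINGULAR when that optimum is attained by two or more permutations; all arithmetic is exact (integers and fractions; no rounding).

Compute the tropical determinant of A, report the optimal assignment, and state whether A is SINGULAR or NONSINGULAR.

σ = (1, 2, 3): 30 + 24 + (-5) = 49
σ = (1, 3, 2): 30 + 13 + 10 = 53
σ = (2, 1, 3): 14 + 8 + (-5) = 17
σ = (2, 3, 1): 14 + 13 + 1 = 28
σ = (3, 1, 2): 0 + 8 + 10 = 18
σ = (3, 2, 1): 0 + 24 + 1 = 25
Optimal value attained by: σ = (2, 1, 3).
Answer: det⊕(A) = 17; verdict: NONSINGULAR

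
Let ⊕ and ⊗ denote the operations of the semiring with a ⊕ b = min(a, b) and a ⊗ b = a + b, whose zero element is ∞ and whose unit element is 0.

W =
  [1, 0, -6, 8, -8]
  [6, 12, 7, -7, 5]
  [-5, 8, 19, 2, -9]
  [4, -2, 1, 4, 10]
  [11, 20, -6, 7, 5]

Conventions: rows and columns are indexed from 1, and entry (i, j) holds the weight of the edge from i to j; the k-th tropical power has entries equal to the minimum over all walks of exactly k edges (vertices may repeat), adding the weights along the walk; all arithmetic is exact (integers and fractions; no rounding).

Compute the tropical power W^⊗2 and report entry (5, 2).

W^⊗2:
  [-11, 1, -14, -7, -15]
  [-3, -9, -6, -3, -2]
  [-4, -5, -15, -2, -13]
  [-4, 2, -2, -9, -8]
  [-11, 2, -1, -4, -15]
Key observation: the optimum is the walk 5->3->2, with weight (-6) + 8 = 2.
Optimal value attained by: walk 5->3->2.
Answer: (W^⊗2)[5][2] = 2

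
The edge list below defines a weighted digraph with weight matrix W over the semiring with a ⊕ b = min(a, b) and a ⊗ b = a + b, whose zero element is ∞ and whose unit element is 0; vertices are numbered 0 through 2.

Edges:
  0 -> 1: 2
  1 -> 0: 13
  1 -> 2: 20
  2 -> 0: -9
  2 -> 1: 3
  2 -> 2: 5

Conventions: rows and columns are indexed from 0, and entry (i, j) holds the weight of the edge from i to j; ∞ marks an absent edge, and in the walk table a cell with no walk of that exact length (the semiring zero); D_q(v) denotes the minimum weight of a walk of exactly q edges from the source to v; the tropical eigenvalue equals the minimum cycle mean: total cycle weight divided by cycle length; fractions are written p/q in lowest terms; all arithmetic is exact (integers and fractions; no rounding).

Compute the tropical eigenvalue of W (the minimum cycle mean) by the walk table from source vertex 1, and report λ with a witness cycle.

q=0: [∞, 0, ∞]
q=1: [13, ∞, 20]
q=2: [11, 15, 25]
q=3: [16, 13, 30]
Optimal cycle mean attained by: cycle 0->1->2->0, total 2 + 20 + (-9), length 3.
Answer: λ = 13/3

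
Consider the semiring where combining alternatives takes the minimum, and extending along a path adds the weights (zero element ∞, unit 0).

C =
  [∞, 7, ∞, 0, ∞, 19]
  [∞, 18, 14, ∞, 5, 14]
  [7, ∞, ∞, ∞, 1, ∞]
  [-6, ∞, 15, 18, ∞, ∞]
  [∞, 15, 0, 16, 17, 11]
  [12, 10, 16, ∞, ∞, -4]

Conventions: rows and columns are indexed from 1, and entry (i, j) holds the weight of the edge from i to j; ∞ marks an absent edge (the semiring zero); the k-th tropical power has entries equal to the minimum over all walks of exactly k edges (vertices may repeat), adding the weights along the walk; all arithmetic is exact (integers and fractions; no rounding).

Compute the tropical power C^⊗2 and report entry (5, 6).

C^⊗2:
  [-6, 25, 15, 18, 12, 15]
  [21, 20, 5, 21, 15, 10]
  [∞, 14, 1, 7, 18, 12]
  [12, 1, 33, -6, 16, 13]
  [7, 21, 17, 33, 1, 7]
  [8, 6, 12, 12, 15, -8]
Key observation: the optimum is the walk 5->6->6, with weight 11 + (-4) = 7.
Optimal value attained by: walk 5->6->6.
Answer: (C^⊗2)[5][6] = 7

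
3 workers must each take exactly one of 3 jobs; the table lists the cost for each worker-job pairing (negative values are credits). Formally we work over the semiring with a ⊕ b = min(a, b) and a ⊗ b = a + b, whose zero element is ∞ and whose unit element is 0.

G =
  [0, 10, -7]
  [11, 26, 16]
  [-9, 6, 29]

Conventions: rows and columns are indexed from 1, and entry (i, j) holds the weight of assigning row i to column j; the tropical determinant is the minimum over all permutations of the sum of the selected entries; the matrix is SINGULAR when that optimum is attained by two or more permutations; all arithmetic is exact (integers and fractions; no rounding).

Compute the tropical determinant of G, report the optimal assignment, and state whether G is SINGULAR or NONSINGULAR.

σ = (1, 2, 3): 0 + 26 + 29 = 55
σ = (1, 3, 2): 0 + 16 + 6 = 22
σ = (2, 1, 3): 10 + 11 + 29 = 50
σ = (2, 3, 1): 10 + 16 + (-9) = 17
σ = (3, 1, 2): (-7) + 11 + 6 = 10
σ = (3, 2, 1): (-7) + 26 + (-9) = 10
Optimal value attained by: σ = (3, 1, 2).
Answer: det⊕(G) = 10; verdict: SINGULAR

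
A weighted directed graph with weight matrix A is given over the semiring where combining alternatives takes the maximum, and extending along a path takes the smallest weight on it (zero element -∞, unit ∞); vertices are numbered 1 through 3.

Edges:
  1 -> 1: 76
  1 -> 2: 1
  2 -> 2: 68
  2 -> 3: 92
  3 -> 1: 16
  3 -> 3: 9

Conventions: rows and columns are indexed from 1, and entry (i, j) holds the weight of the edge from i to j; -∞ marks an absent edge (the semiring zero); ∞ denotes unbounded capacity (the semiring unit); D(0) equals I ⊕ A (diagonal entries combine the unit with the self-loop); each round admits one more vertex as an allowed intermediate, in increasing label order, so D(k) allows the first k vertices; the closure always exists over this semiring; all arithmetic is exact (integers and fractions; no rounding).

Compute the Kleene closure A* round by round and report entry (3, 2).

D(0):
  [∞, 1, -∞]
  [-∞, ∞, 92]
  [16, -∞, ∞]
D(1):
  [∞, 1, -∞]
  [-∞, ∞, 92]
  [16, 1, ∞]
D(2):
  [∞, 1, 1]
  [-∞, ∞, 92]
  [16, 1, ∞]
D(3):
  [∞, 1, 1]
  [16, ∞, 92]
  [16, 1, ∞]
Answer: A*[3][2] = 1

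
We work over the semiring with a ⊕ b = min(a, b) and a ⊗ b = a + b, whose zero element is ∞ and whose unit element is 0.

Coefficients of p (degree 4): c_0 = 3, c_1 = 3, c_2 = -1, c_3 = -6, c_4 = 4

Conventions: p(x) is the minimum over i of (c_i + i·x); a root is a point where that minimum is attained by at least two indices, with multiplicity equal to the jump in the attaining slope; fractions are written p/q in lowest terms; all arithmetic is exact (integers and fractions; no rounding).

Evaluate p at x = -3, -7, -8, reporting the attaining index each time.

p(-3) = min(3+0·(-3)=3, 3+1·(-3)=0, -1+2·(-3)=-7, -6+3·(-3)=-15, 4+4·(-3)=-8) = -15 (attained by i=3)
p(-7) = min(3+0·(-7)=3, 3+1·(-7)=-4, -1+2·(-7)=-15, -6+3·(-7)=-27, 4+4·(-7)=-24) = -27 (attained by i=3)
p(-8) = min(3+0·(-8)=3, 3+1·(-8)=-5, -1+2·(-8)=-17, -6+3·(-8)=-30, 4+4·(-8)=-28) = -30 (attained by i=3)
Answer: p(-3) = -15; p(-7) = -27; p(-8) = -30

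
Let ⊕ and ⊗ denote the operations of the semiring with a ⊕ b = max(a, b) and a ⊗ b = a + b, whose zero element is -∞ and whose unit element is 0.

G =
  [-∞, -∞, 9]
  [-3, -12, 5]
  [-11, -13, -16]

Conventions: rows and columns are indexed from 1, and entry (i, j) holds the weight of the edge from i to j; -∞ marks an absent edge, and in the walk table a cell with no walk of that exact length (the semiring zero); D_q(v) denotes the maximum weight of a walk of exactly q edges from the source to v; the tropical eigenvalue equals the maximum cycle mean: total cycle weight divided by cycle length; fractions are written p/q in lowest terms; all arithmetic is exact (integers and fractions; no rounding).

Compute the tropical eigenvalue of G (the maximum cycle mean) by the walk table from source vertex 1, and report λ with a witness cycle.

q=0: [0, -∞, -∞]
q=1: [-∞, -∞, 9]
q=2: [-2, -4, -7]
q=3: [-7, -16, 7]
Optimal cycle mean attained by: cycle 1->3->1, total 9 + (-11), length 2.
Answer: λ = -1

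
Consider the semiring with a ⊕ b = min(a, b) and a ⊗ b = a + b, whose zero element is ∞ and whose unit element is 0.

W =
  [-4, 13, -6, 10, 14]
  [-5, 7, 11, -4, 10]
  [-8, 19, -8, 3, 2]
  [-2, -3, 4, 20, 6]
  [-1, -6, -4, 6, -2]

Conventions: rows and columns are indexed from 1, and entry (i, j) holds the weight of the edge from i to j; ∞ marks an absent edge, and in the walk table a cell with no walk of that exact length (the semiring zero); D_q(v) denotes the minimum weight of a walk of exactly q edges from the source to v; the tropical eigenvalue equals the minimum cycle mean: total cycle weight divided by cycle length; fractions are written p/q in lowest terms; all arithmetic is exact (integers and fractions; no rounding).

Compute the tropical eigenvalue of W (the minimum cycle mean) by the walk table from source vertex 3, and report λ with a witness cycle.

q=0: [∞, ∞, 0, ∞, ∞]
q=1: [-8, 19, -8, 3, 2]
q=2: [-16, -4, -16, -5, -6]
q=3: [-24, -12, -24, -13, -14]
q=4: [-32, -20, -32, -21, -22]
q=5: [-40, -28, -40, -29, -30]
Optimal cycle mean attained by: cycle 3->3, total (-8), length 1.
Answer: λ = -8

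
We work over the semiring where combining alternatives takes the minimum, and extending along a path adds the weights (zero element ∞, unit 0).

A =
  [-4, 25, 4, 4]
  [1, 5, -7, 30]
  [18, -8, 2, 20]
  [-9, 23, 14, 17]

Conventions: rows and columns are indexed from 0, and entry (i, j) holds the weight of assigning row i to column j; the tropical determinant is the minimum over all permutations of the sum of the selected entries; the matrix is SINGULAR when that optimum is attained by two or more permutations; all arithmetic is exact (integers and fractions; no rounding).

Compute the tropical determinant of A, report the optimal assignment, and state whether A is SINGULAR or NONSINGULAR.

σ = (0, 1, 2, 3): (-4) + 5 + 2 + 17 = 20
σ = (0, 1, 3, 2): (-4) + 5 + 20 + 14 = 35
σ = (0, 2, 1, 3): (-4) + (-7) + (-8) + 17 = -2
σ = (0, 2, 3, 1): (-4) + (-7) + 20 + 23 = 32
σ = (0, 3, 1, 2): (-4) + 30 + (-8) + 14 = 32
σ = (0, 3, 2, 1): (-4) + 30 + 2 + 23 = 51
σ = (1, 0, 2, 3): 25 + 1 + 2 + 17 = 45
σ = (1, 0, 3, 2): 25 + 1 + 20 + 14 = 60
σ = (1, 2, 0, 3): 25 + (-7) + 18 + 17 = 53
σ = (1, 2, 3, 0): 25 + (-7) + 20 + (-9) = 29
σ = (1, 3, 0, 2): 25 + 30 + 18 + 14 = 87
σ = (1, 3, 2, 0): 25 + 30 + 2 + (-9) = 48
σ = (2, 0, 1, 3): 4 + 1 + (-8) + 17 = 14
σ = (2, 0, 3, 1): 4 + 1 + 20 + 23 = 48
σ = (2, 1, 0, 3): 4 + 5 + 18 + 17 = 44
σ = (2, 1, 3, 0): 4 + 5 + 20 + (-9) = 20
σ = (2, 3, 0, 1): 4 + 30 + 18 + 23 = 75
σ = (2, 3, 1, 0): 4 + 30 + (-8) + (-9) = 17
σ = (3, 0, 1, 2): 4 + 1 + (-8) + 14 = 11
σ = (3, 0, 2, 1): 4 + 1 + 2 + 23 = 30
σ = (3, 1, 0, 2): 4 + 5 + 18 + 14 = 41
σ = (3, 1, 2, 0): 4 + 5 + 2 + (-9) = 2
σ = (3, 2, 0, 1): 4 + (-7) + 18 + 23 = 38
σ = (3, 2, 1, 0): 4 + (-7) + (-8) + (-9) = -20
Optimal value attained by: σ = (3, 2, 1, 0).
Answer: det⊕(A) = -20; verdict: NONSINGULAR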